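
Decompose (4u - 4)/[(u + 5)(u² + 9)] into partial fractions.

At u=-5: P = (4·(-5) - 4)/((-5)² + 9) = -12/17. Q = -P = 12/17, R = 4 - (-5)·P = 8/17
Result: (-12/17)/(u + 5) + ((12/17)u + 8/17)/(u² + 9)


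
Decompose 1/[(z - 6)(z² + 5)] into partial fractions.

Cover-up at z = 6: P = 1/(6² + 5) = 1/41. Then Q = -P = -1/41, R = -P·(0 + 6) = -6/41
Result: (1/41)/(z - 6) - ((1/41)z + 6/41)/(z² + 5)


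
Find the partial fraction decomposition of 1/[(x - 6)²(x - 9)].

Cover-up at x=9: C = 1/(9 - 6)² = 1/9. Cover-up at x=6: B = 1/(6 - 9) = -1/3. Comparing x² coeff: A = -C = -1/9
Result: (-1/9)/(x - 6) - (1/3)/(x - 6)² + (1/9)/(x - 9)


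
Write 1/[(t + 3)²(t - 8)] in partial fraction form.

Cover-up at t=8: γ = 1/(8 + 3)² = 1/121. Cover-up at t=-3: β = 1/(-3 - 8) = -1/11. Comparing t² coeff: α = -γ = -1/121
Result: (-1/121)/(t + 3) - (1/11)/(t + 3)² + (1/121)/(t - 8)


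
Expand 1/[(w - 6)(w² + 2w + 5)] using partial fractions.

Cover-up at w = 6: P = 1/(6² + 2·6 + 5) = 1/53. Then Q = -P = -1/53, R = -P·(2 + 6) = -8/53
Result: (1/53)/(w - 6) - ((1/53)w + 8/53)/(w² + 2w + 5)


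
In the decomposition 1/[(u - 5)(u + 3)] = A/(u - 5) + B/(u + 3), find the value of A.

Cover-up at u = 5: A = 1/(5 + 3) = 1/8


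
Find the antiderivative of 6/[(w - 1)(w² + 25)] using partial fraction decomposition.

Cover-up at w=1: A = 6/(1²+25) = 3/13. Coeff matching: B = -3/13, C = -3/13. Decomposition: (3/13)/(w - 1) - ((3/13)w + 3/13)/(w² + 25). Integrate: linear → ln, quadratic → (1/2)ln + arctan: (3/13) ln|(w - 1)| - (3/26) ln(w² + 25) - (3/65) arctan(w/5) + C


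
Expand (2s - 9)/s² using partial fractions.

(2s - 9) = As + B. At s = 0: B = 2·0 - 9 = -9. Coeff of s: A = 2
Result: 2/s - 9/s²


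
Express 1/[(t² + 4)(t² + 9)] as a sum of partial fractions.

Coefficient matching gives A = C = 0, B = 1/(9-4) = 1/5, D = -B = -1/5
Result: (1/5)/(t² + 4) - (1/5)/(t² + 9)


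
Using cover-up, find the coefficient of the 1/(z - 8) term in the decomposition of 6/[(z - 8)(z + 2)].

Cover (z - 8), set z=8: 6/((z + 2) at z=8) = 6/(10) = 3/5


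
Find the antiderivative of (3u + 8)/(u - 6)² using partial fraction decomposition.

Decompose: A = 3, B = 3·6 + 8 = 26, so (3u + 8)/(u - 6)² = 3/(u - 6) + 26/(u - 6)². Integrate: ∫ A/(u - 6) du = 3 ln|(u - 6)|; ∫ B/(u - 6)² du = -26/(u - 6). Sum: 3 ln|(u - 6)| - 26/(u - 6) + C


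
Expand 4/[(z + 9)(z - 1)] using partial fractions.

4/(z + 9)(z - 1) = P/(z + 9) + Q/(z - 1). P = 4/(-9 - 1) = -2/5, Q = 4/(1 + 9) = 2/5
Result: (-2/5)/(z + 9) + (2/5)/(z - 1)


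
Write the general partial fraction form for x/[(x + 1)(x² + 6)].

Linear + irreducible quadratic: P/(x + 1) + (Qx + R)/(x² + 6)


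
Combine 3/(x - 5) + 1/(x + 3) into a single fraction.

Common denominator (x - 5)(x + 3). Numerator: 3(x + 3) + 1(x - 5) = (3x + 9) + (x - 5) = 4x + 4
Result: (4x + 4)/[(x - 5)(x + 3)]


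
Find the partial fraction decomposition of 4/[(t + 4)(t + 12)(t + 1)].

Using cover-up method: P = -1/6, Q = 1/22, R = 4/33
Result: (-1/6)/(t + 4) + (1/22)/(t + 12) + (4/33)/(t + 1)


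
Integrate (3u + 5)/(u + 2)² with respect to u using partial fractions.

Decompose: P = 3, Q = 3·(-2) + 5 = -1, so (3u + 5)/(u + 2)² = 3/(u + 2) - 1/(u + 2)². Integrate: ∫ P/(u + 2) du = 3 ln|(u + 2)|; ∫ Q/(u + 2)² du = 1/(u + 2). Sum: 3 ln|(u + 2)| + 1/(u + 2) + C


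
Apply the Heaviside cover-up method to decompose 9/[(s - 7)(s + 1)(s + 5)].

Cover (s - 7), s=7: A = 9/[(7 + 1)(7 + 5)] = 3/32. Cover (s + 1), s=-1: B = 9/[(-1 - 7)(-1 + 5)] = -9/32. Cover (s + 5), s=-5: C = 9/[(-5 - 7)(-5 + 1)] = 3/16.
Result: (3/32)/(s - 7) - (9/32)/(s + 1) + (3/16)/(s + 5)


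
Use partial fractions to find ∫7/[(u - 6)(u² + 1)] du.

Cover-up at u=6: P = 7/(6²+1) = 7/37. Coeff matching: Q = -7/37, R = -42/37. Decomposition: (7/37)/(u - 6) - ((7/37)u + 42/37)/(u² + 1). Integrate: linear → ln, quadratic → (1/2)ln + arctan: (7/37) ln|(u - 6)| - (7/74) ln(u² + 1) - (42/37) arctan(u) + C


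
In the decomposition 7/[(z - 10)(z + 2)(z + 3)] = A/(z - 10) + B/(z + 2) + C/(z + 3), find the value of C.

Cover-up at z = -3: C = 7/[(-3 - 10)(-3 + 2)] = 7/[(-13)(-1)] = 7/13


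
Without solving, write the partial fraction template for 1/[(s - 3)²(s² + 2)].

Repeated linear + quadratic: A/(s - 3) + B/(s - 3)² + (Cs + D)/(s² + 2)


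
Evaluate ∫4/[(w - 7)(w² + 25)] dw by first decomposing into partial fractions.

Cover-up at w=7: α = 4/(7²+25) = 2/37. Coeff matching: β = -2/37, γ = -14/37. Decomposition: (2/37)/(w - 7) - ((2/37)w + 14/37)/(w² + 25). Integrate: linear → ln, quadratic → (1/2)ln + arctan: (2/37) ln|(w - 7)| - (1/37) ln(w² + 25) - (14/185) arctan(w/5) + C


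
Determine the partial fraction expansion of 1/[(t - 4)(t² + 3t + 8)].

Cover-up at t = 4: A = 1/(4² + 3·4 + 8) = 1/36. Then B = -A = -1/36, C = -A·(3 + 4) = -7/36
Result: (1/36)/(t - 4) - ((1/36)t + 7/36)/(t² + 3t + 8)


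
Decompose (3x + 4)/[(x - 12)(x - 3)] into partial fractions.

At x=12: α = (3·12 + 4)/(12 - 3) = 40/9. At x=3: β = (3·3 + 4)/(3 - 12) = -13/9
Result: (40/9)/(x - 12) - (13/9)/(x - 3)


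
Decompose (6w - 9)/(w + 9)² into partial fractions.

(6w - 9) = P(w + 9) + Q. At w = -9: Q = 6·(-9) - 9 = -63. Coeff of w: P = 6
Result: 6/(w + 9) - 63/(w + 9)²


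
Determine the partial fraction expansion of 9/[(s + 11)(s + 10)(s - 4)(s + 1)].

Using Heaviside cover-up: (-3/50)/(s + 11) + (1/14)/(s + 10) + (3/350)/(s - 4) - (1/50)/(s + 1)


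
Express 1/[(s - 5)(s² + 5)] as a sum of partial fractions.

Cover-up at s = 5: A = 1/(5² + 5) = 1/30. Then B = -A = -1/30, C = -A·(0 + 5) = -1/6
Result: (1/30)/(s - 5) - ((1/30)s + 1/6)/(s² + 5)


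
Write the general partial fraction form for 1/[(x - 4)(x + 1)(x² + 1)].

Two linear + quadratic: P/(x - 4) + Q/(x + 1) + (Rx + S)/(x² + 1)


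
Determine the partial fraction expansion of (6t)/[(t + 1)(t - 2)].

At t=-1: P = (6·(-1) + 0)/(-1 - 2) = 2. At t=2: Q = (6·2 + 0)/(2 + 1) = 4
Result: 2/(t + 1) + 4/(t - 2)


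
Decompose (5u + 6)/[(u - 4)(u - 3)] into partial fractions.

At u=4: A = (5·4 + 6)/(4 - 3) = 26. At u=3: B = (5·3 + 6)/(3 - 4) = -21
Result: 26/(u - 4) - 21/(u - 3)


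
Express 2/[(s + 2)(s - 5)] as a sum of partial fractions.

2/(s + 2)(s - 5) = α/(s + 2) + β/(s - 5). α = 2/(-2 - 5) = -2/7, β = 2/(5 + 2) = 2/7
Result: (-2/7)/(s + 2) + (2/7)/(s - 5)


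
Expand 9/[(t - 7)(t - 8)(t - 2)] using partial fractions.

Using cover-up method: α = -9/5, β = 3/2, γ = 3/10
Result: (-9/5)/(t - 7) + (3/2)/(t - 8) + (3/10)/(t - 2)


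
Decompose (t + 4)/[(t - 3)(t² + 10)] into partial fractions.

At t=3: α = (1·3 + 4)/(3² + 10) = 7/19. β = -α = -7/19, γ = 1 - 3·α = -2/19
Result: (7/19)/(t - 3) - ((7/19)t + 2/19)/(t² + 10)


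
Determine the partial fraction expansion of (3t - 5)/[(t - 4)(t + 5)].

At t=4: A = (3·4 - 5)/(4 + 5) = 7/9. At t=-5: B = (3·(-5) - 5)/(-5 - 4) = 20/9
Result: (7/9)/(t - 4) + (20/9)/(t + 5)


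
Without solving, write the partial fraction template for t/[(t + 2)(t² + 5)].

Linear + irreducible quadratic: P/(t + 2) + (Qt + R)/(t² + 5)


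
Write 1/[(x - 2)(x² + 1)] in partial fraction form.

Cover-up at x = 2: A = 1/(2² + 1) = 1/5. Then B = -A = -1/5, C = -A·(0 + 2) = -2/5
Result: (1/5)/(x - 2) - ((1/5)x + 2/5)/(x² + 1)


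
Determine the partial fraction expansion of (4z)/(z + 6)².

(4z) = P(z + 6) + Q. At z = -6: Q = 4·(-6) + 0 = -24. Coeff of z: P = 4
Result: 4/(z + 6) - 24/(z + 6)²


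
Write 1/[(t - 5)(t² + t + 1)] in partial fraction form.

Cover-up at t = 5: α = 1/(5² + 1·5 + 1) = 1/31. Then β = -α = -1/31, γ = -α·(1 + 5) = -6/31
Result: (1/31)/(t - 5) - ((1/31)t + 6/31)/(t² + t + 1)


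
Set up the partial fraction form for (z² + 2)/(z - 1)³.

Repeated linear factor (power 3): P/(z - 1) + Q/(z - 1)² + R/(z - 1)³


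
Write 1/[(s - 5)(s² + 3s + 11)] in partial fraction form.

Cover-up at s = 5: P = 1/(5² + 3·5 + 11) = 1/51. Then Q = -P = -1/51, R = -P·(3 + 5) = -8/51
Result: (1/51)/(s - 5) - ((1/51)s + 8/51)/(s² + 3s + 11)


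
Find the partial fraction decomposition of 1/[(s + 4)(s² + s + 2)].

Cover-up at s = -4: P = 1/((-4)² + 1·(-4) + 2) = 1/14. Then Q = -P = -1/14, R = -P·(1 - 4) = 3/14
Result: (1/14)/(s + 4) - ((1/14)s - 3/14)/(s² + s + 2)


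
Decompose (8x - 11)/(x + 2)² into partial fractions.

(8x - 11) = α(x + 2) + β. At x = -2: β = 8·(-2) - 11 = -27. Coeff of x: α = 8
Result: 8/(x + 2) - 27/(x + 2)²


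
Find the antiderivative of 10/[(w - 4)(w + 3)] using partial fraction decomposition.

Decompose: 10/[(w - 4)(w + 3)] = (10/7)/(w - 4) - (10/7)/(w + 3). Integrate each term: (10/7) ln|(w - 4)| - (10/7) ln|(w + 3)| + C


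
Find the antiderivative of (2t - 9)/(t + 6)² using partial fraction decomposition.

Decompose: P = 2, Q = 2·(-6) - 9 = -21, so (2t - 9)/(t + 6)² = 2/(t + 6) - 21/(t + 6)². Integrate: ∫ P/(t + 6) dt = 2 ln|(t + 6)|; ∫ Q/(t + 6)² dt = 21/(t + 6). Sum: 2 ln|(t + 6)| + 21/(t + 6) + C


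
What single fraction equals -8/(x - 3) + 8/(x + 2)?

Common denominator (x - 3)(x + 2). Numerator: -8(x + 2) + 8(x - 3) = (-8x - 16) + (8x - 24) = -40
Result: (-40)/[(x - 3)(x + 2)]


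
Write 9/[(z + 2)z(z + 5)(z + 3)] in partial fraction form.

Using Heaviside cover-up: (-3/2)/(z + 2) + (3/10)/z - (3/10)/(z + 5) + (3/2)/(z + 3)


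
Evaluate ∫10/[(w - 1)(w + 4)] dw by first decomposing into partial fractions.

Decompose: 10/[(w - 1)(w + 4)] = 2/(w - 1) - 2/(w + 4). Integrate each term: 2 ln|(w - 1)| - 2 ln|(w + 4)| + C


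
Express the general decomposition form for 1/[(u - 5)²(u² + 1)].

Repeated linear + quadratic: α/(u - 5) + β/(u - 5)² + (γu + δ)/(u² + 1)


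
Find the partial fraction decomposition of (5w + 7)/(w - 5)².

(5w + 7) = α(w - 5) + β. At w = 5: β = 5·5 + 7 = 32. Coeff of w: α = 5
Result: 5/(w - 5) + 32/(w - 5)²


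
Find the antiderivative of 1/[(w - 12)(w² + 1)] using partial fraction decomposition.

Cover-up at w=12: α = 1/(12²+1) = 1/145. Coeff matching: β = -1/145, γ = -12/145. Decomposition: (1/145)/(w - 12) - ((1/145)w + 12/145)/(w² + 1). Integrate: linear → ln, quadratic → (1/2)ln + arctan: (1/145) ln|(w - 12)| - (1/290) ln(w² + 1) - (12/145) arctan(w) + C


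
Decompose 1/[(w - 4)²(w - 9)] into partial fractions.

Cover-up at w=9: γ = 1/(9 - 4)² = 1/25. Cover-up at w=4: β = 1/(4 - 9) = -1/5. Comparing w² coeff: α = -γ = -1/25
Result: (-1/25)/(w - 4) - (1/5)/(w - 4)² + (1/25)/(w - 9)


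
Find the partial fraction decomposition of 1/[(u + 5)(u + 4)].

1/(u + 5)(u + 4) = P/(u + 5) + Q/(u + 4). P = 1/(-5 + 4) = -1, Q = 1/(-4 + 5) = 1
Result: -1/(u + 5) + 1/(u + 4)


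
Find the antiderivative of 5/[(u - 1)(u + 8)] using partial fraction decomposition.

Decompose: 5/[(u - 1)(u + 8)] = (5/9)/(u - 1) - (5/9)/(u + 8). Integrate each term: (5/9) ln|(u - 1)| - (5/9) ln|(u + 8)| + C


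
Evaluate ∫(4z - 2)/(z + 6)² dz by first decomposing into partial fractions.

Decompose: A = 4, B = 4·(-6) - 2 = -26, so (4z - 2)/(z + 6)² = 4/(z + 6) - 26/(z + 6)². Integrate: ∫ A/(z + 6) dz = 4 ln|(z + 6)|; ∫ B/(z + 6)² dz = 26/(z + 6). Sum: 4 ln|(z + 6)| + 26/(z + 6) + C


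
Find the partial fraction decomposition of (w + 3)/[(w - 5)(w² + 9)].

At w=5: P = (1·5 + 3)/(5² + 9) = 4/17. Q = -P = -4/17, R = 1 - 5·P = -3/17
Result: (4/17)/(w - 5) - ((4/17)w + 3/17)/(w² + 9)


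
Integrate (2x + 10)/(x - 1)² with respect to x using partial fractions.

Decompose: α = 2, β = 2·1 + 10 = 12, so (2x + 10)/(x - 1)² = 2/(x - 1) + 12/(x - 1)². Integrate: ∫ α/(x - 1) dx = 2 ln|(x - 1)|; ∫ β/(x - 1)² dx = -12/(x - 1). Sum: 2 ln|(x - 1)| - 12/(x - 1) + C


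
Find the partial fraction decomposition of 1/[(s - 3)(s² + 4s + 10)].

Cover-up at s = 3: P = 1/(3² + 4·3 + 10) = 1/31. Then Q = -P = -1/31, R = -P·(4 + 3) = -7/31
Result: (1/31)/(s - 3) - ((1/31)s + 7/31)/(s² + 4s + 10)


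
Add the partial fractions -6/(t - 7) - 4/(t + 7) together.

Common denominator (t - 7)(t + 7). Numerator: -6(t + 7) - 4(t - 7) = (-6t - 42) - (4t - 28) = -10t - 14
Result: (-10t - 14)/[(t - 7)(t + 7)]


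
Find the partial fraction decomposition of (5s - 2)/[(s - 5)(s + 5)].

At s=5: P = (5·5 - 2)/(5 + 5) = 23/10. At s=-5: Q = (5·(-5) - 2)/(-5 - 5) = 27/10
Result: (23/10)/(s - 5) + (27/10)/(s + 5)


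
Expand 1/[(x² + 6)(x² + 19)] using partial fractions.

Coefficient matching gives α = γ = 0, β = 1/(19-6) = 1/13, δ = -β = -1/13
Result: (1/13)/(x² + 6) - (1/13)/(x² + 19)


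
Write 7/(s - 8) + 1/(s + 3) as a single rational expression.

Common denominator (s - 8)(s + 3). Numerator: 7(s + 3) + 1(s - 8) = (7s + 21) + (s - 8) = 8s + 13
Result: (8s + 13)/[(s - 8)(s + 3)]


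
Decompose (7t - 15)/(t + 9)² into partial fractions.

(7t - 15) = A(t + 9) + B. At t = -9: B = 7·(-9) - 15 = -78. Coeff of t: A = 7
Result: 7/(t + 9) - 78/(t + 9)²


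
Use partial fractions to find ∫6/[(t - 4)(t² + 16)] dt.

Cover-up at t=4: A = 6/(4²+16) = 3/16. Coeff matching: B = -3/16, C = -3/4. Decomposition: (3/16)/(t - 4) - ((3/16)t + 3/4)/(t² + 16). Integrate: linear → ln, quadratic → (1/2)ln + arctan: (3/16) ln|(t - 4)| - (3/32) ln(t² + 16) - (3/16) arctan(t/4) + C


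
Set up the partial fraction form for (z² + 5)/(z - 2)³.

Repeated linear factor (power 3): P/(z - 2) + Q/(z - 2)² + R/(z - 2)³


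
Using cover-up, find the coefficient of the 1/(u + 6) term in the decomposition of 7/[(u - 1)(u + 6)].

Cover (u + 6), set u=-6: 7/((u - 1) at u=-6) = 7/(-7) = -1


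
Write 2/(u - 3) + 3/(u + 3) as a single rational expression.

Common denominator (u - 3)(u + 3). Numerator: 2(u + 3) + 3(u - 3) = (2u + 6) + (3u - 9) = 5u - 3
Result: (5u - 3)/[(u - 3)(u + 3)]


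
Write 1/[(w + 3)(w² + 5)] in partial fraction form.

Cover-up at w = -3: α = 1/((-3)² + 5) = 1/14. Then β = -α = -1/14, γ = -α·(0 - 3) = 3/14
Result: (1/14)/(w + 3) - ((1/14)w - 3/14)/(w² + 5)


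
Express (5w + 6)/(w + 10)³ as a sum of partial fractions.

(5w + 6) = α(w + 10)² + β(w + 10) + γ. At w = -10: γ = 5·(-10) + 6 = -44. Coefficients: α = 0, β = 5
Result: 5/(w + 10)² - 44/(w + 10)³


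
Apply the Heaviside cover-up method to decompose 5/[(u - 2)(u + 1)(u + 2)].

Cover (u - 2), u=2: P = 5/[(2 + 1)(2 + 2)] = 5/12. Cover (u + 1), u=-1: Q = 5/[(-1 - 2)(-1 + 2)] = -5/3. Cover (u + 2), u=-2: R = 5/[(-2 - 2)(-2 + 1)] = 5/4.
Result: (5/12)/(u - 2) - (5/3)/(u + 1) + (5/4)/(u + 2)


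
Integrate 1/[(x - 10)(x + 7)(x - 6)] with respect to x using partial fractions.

Cover-up: α = 1/68, β = 1/221, γ = -1/52. Decomposition: (1/68)/(x - 10) + (1/221)/(x + 7) - (1/52)/(x - 6). Integrate each term: (1/68) ln|(x - 10)| + (1/221) ln|(x + 7)| - (1/52) ln|(x - 6)| + C


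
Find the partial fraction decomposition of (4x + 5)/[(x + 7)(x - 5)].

At x=-7: A = (4·(-7) + 5)/(-7 - 5) = 23/12. At x=5: B = (4·5 + 5)/(5 + 7) = 25/12
Result: (23/12)/(x + 7) + (25/12)/(x - 5)


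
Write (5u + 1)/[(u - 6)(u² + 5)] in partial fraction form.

At u=6: α = (5·6 + 1)/(6² + 5) = 31/41. β = -α = -31/41, γ = 5 - 6·α = 19/41
Result: (31/41)/(u - 6) - ((31/41)u - 19/41)/(u² + 5)


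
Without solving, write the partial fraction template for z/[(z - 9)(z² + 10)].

Linear + irreducible quadratic: P/(z - 9) + (Qz + R)/(z² + 10)


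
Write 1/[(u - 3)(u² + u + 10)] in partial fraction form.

Cover-up at u = 3: A = 1/(3² + 1·3 + 10) = 1/22. Then B = -A = -1/22, C = -A·(1 + 3) = -2/11
Result: (1/22)/(u - 3) - ((1/22)u + 2/11)/(u² + u + 10)


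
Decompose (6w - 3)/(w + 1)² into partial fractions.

(6w - 3) = α(w + 1) + β. At w = -1: β = 6·(-1) - 3 = -9. Coeff of w: α = 6
Result: 6/(w + 1) - 9/(w + 1)²


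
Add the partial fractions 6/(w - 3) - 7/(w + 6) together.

Common denominator (w - 3)(w + 6). Numerator: 6(w + 6) - 7(w - 3) = (6w + 36) - (7w - 21) = -w + 57
Result: (-w + 57)/[(w - 3)(w + 6)]


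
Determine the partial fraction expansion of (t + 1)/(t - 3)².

(t + 1) = A(t - 3) + B. At t = 3: B = 1·3 + 1 = 4. Coeff of t: A = 1
Result: 1/(t - 3) + 4/(t - 3)²


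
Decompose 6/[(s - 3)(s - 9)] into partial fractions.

6/(s - 3)(s - 9) = α/(s - 3) + β/(s - 9). α = 6/(3 - 9) = -1, β = 6/(9 - 3) = 1
Result: -1/(s - 3) + 1/(s - 9)


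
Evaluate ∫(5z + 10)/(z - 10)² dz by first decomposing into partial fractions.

Decompose: P = 5, Q = 5·10 + 10 = 60, so (5z + 10)/(z - 10)² = 5/(z - 10) + 60/(z - 10)². Integrate: ∫ P/(z - 10) dz = 5 ln|(z - 10)|; ∫ Q/(z - 10)² dz = -60/(z - 10). Sum: 5 ln|(z - 10)| - 60/(z - 10) + C


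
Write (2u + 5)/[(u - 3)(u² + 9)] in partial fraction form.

At u=3: P = (2·3 + 5)/(3² + 9) = 11/18. Q = -P = -11/18, R = 2 - 3·P = 1/6
Result: (11/18)/(u - 3) - ((11/18)u - 1/6)/(u² + 9)


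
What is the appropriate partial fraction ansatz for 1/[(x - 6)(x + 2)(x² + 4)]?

Two linear + quadratic: P/(x - 6) + Q/(x + 2) + (Rx + S)/(x² + 4)


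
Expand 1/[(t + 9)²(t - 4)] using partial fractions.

Cover-up at t=4: γ = 1/(4 + 9)² = 1/169. Cover-up at t=-9: β = 1/(-9 - 4) = -1/13. Comparing t² coeff: α = -γ = -1/169
Result: (-1/169)/(t + 9) - (1/13)/(t + 9)² + (1/169)/(t - 4)


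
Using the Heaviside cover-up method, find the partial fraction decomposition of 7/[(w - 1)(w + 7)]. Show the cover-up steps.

Cover (w - 1): set w=1, get A = 7/(1 + 7) = 7/8. Cover (w + 7): set w=-7, get B = 7/(-7 - 1) = -7/8.
Result: (7/8)/(w - 1) - (7/8)/(w + 7)


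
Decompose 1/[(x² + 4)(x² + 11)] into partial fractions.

Coefficient matching gives α = γ = 0, β = 1/(11-4) = 1/7, δ = -β = -1/7
Result: (1/7)/(x² + 4) - (1/7)/(x² + 11)


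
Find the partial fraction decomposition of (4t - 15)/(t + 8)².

(4t - 15) = A(t + 8) + B. At t = -8: B = 4·(-8) - 15 = -47. Coeff of t: A = 4
Result: 4/(t + 8) - 47/(t + 8)²


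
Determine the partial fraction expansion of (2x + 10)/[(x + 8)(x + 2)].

At x=-8: P = (2·(-8) + 10)/(-8 + 2) = 1. At x=-2: Q = (2·(-2) + 10)/(-2 + 8) = 1
Result: 1/(x + 8) + 1/(x + 2)


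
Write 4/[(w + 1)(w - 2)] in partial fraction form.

4/(w + 1)(w - 2) = A/(w + 1) + B/(w - 2). A = 4/(-1 - 2) = -4/3, B = 4/(2 + 1) = 4/3
Result: (-4/3)/(w + 1) + (4/3)/(w - 2)


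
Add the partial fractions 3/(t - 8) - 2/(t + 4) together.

Common denominator (t - 8)(t + 4). Numerator: 3(t + 4) - 2(t - 8) = (3t + 12) - (2t - 16) = t + 28
Result: (t + 28)/[(t - 8)(t + 4)]


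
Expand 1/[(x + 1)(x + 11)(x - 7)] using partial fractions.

Using cover-up method: A = -1/80, B = 1/180, C = 1/144
Result: (-1/80)/(x + 1) + (1/180)/(x + 11) + (1/144)/(x - 7)


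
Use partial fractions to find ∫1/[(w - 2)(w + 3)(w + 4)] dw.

Cover-up: α = 1/30, β = -1/5, γ = 1/6. Decomposition: (1/30)/(w - 2) - (1/5)/(w + 3) + (1/6)/(w + 4). Integrate each term: (1/30) ln|(w - 2)| - (1/5) ln|(w + 3)| + (1/6) ln|(w + 4)| + C


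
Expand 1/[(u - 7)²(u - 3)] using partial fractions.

Cover-up at u=3: γ = 1/(3 - 7)² = 1/16. Cover-up at u=7: β = 1/(7 - 3) = 1/4. Comparing u² coeff: α = -γ = -1/16
Result: (-1/16)/(u - 7) + (1/4)/(u - 7)² + (1/16)/(u - 3)


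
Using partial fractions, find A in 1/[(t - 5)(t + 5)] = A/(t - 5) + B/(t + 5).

Cover-up at t = 5: A = 1/(5 + 5) = 1/10


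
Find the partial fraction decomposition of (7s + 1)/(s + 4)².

(7s + 1) = A(s + 4) + B. At s = -4: B = 7·(-4) + 1 = -27. Coeff of s: A = 7
Result: 7/(s + 4) - 27/(s + 4)²


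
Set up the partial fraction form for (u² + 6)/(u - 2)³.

Repeated linear factor (power 3): A/(u - 2) + B/(u - 2)² + C/(u - 2)³


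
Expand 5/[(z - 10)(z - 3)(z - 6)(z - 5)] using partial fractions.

Using Heaviside cover-up: (1/28)/(z - 10) - (5/42)/(z - 3) - (5/12)/(z - 6) + (1/2)/(z - 5)


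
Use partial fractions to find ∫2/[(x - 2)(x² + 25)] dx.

Cover-up at x=2: P = 2/(2²+25) = 2/29. Coeff matching: Q = -2/29, R = -4/29. Decomposition: (2/29)/(x - 2) - ((2/29)x + 4/29)/(x² + 25). Integrate: linear → ln, quadratic → (1/2)ln + arctan: (2/29) ln|(x - 2)| - (1/29) ln(x² + 25) - (4/145) arctan(x/5) + C


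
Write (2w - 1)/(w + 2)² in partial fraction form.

(2w - 1) = A(w + 2) + B. At w = -2: B = 2·(-2) - 1 = -5. Coeff of w: A = 2
Result: 2/(w + 2) - 5/(w + 2)²


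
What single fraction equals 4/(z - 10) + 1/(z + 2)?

Common denominator (z - 10)(z + 2). Numerator: 4(z + 2) + 1(z - 10) = (4z + 8) + (z - 10) = 5z - 2
Result: (5z - 2)/[(z - 10)(z + 2)]


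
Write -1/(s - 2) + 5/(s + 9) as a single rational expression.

Common denominator (s - 2)(s + 9). Numerator: -1(s + 9) + 5(s - 2) = (-s - 9) + (5s - 10) = 4s - 19
Result: (4s - 19)/[(s - 2)(s + 9)]


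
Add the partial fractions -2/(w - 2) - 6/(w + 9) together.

Common denominator (w - 2)(w + 9). Numerator: -2(w + 9) - 6(w - 2) = (-2w - 18) - (6w - 12) = -8w - 6
Result: (-8w - 6)/[(w - 2)(w + 9)]


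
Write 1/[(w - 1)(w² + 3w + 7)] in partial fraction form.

Cover-up at w = 1: α = 1/(1² + 3·1 + 7) = 1/11. Then β = -α = -1/11, γ = -α·(3 + 1) = -4/11
Result: (1/11)/(w - 1) - ((1/11)w + 4/11)/(w² + 3w + 7)


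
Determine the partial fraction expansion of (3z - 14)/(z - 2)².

(3z - 14) = P(z - 2) + Q. At z = 2: Q = 3·2 - 14 = -8. Coeff of z: P = 3
Result: 3/(z - 2) - 8/(z - 2)²


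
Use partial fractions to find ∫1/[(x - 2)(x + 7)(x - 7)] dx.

Cover-up: A = -1/45, B = 1/126, C = 1/70. Decomposition: (-1/45)/(x - 2) + (1/126)/(x + 7) + (1/70)/(x - 7). Integrate each term: (-1/45) ln|(x - 2)| + (1/126) ln|(x + 7)| + (1/70) ln|(x - 7)| + C


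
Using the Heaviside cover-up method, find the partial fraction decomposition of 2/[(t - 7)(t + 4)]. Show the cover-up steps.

Cover (t - 7): set t=7, get P = 2/(7 + 4) = 2/11. Cover (t + 4): set t=-4, get Q = 2/(-4 - 7) = -2/11.
Result: (2/11)/(t - 7) - (2/11)/(t + 4)


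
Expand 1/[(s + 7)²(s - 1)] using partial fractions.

Cover-up at s=1: γ = 1/(1 + 7)² = 1/64. Cover-up at s=-7: β = 1/(-7 - 1) = -1/8. Comparing s² coeff: α = -γ = -1/64
Result: (-1/64)/(s + 7) - (1/8)/(s + 7)² + (1/64)/(s - 1)


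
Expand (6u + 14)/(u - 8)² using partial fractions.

(6u + 14) = α(u - 8) + β. At u = 8: β = 6·8 + 14 = 62. Coeff of u: α = 6
Result: 6/(u - 8) + 62/(u - 8)²


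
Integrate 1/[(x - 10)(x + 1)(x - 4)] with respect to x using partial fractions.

Cover-up: α = 1/66, β = 1/55, γ = -1/30. Decomposition: (1/66)/(x - 10) + (1/55)/(x + 1) - (1/30)/(x - 4). Integrate each term: (1/66) ln|(x - 10)| + (1/55) ln|(x + 1)| - (1/30) ln|(x - 4)| + C


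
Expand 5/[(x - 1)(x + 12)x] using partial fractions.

Using cover-up method: A = 5/13, B = 5/156, C = -5/12
Result: (5/13)/(x - 1) + (5/156)/(x + 12) - (5/12)/x


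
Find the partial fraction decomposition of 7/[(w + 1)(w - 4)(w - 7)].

Using cover-up method: A = 7/40, B = -7/15, C = 7/24
Result: (7/40)/(w + 1) - (7/15)/(w - 4) + (7/24)/(w - 7)


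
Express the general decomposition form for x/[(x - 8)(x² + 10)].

Linear + irreducible quadratic: α/(x - 8) + (βx + γ)/(x² + 10)


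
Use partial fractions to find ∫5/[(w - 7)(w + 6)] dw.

Decompose: 5/[(w - 7)(w + 6)] = (5/13)/(w - 7) - (5/13)/(w + 6). Integrate each term: (5/13) ln|(w - 7)| - (5/13) ln|(w + 6)| + C


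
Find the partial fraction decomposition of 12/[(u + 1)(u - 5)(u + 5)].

Using cover-up method: α = -1/2, β = 1/5, γ = 3/10
Result: (-1/2)/(u + 1) + (1/5)/(u - 5) + (3/10)/(u + 5)


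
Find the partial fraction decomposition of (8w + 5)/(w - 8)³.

(8w + 5) = A(w - 8)² + B(w - 8) + C. At w = 8: C = 8·8 + 5 = 69. Coefficients: A = 0, B = 8
Result: 8/(w - 8)² + 69/(w - 8)³


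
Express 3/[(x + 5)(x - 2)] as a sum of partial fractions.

3/(x + 5)(x - 2) = A/(x + 5) + B/(x - 2). A = 3/(-5 - 2) = -3/7, B = 3/(2 + 5) = 3/7
Result: (-3/7)/(x + 5) + (3/7)/(x - 2)


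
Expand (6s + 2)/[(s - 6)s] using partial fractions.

At s=6: A = (6·6 + 2)/(6 - 0) = 19/3. At s=0: B = (6·0 + 2)/(0 - 6) = -1/3
Result: (19/3)/(s - 6) - (1/3)/s


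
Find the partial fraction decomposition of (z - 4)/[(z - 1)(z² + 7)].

At z=1: α = (1·1 - 4)/(1² + 7) = -3/8. β = -α = 3/8, γ = 1 - 1·α = 11/8
Result: (-3/8)/(z - 1) + ((3/8)z + 11/8)/(z² + 7)


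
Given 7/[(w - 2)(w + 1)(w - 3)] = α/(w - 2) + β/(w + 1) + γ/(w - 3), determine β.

Cover-up at w = -1: β = 7/[(-1 - 2)(-1 - 3)] = 7/[(-3)(-4)] = 7/12


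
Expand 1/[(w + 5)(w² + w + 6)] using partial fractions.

Cover-up at w = -5: A = 1/((-5)² + 1·(-5) + 6) = 1/26. Then B = -A = -1/26, C = -A·(1 - 5) = 2/13
Result: (1/26)/(w + 5) - ((1/26)w - 2/13)/(w² + w + 6)


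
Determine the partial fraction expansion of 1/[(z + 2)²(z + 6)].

Cover-up at z=-6: R = 1/(-6 + 2)² = 1/16. Cover-up at z=-2: Q = 1/(-2 + 6) = 1/4. Comparing z² coeff: P = -R = -1/16
Result: (-1/16)/(z + 2) + (1/4)/(z + 2)² + (1/16)/(z + 6)


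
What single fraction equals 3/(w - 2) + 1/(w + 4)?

Common denominator (w - 2)(w + 4). Numerator: 3(w + 4) + 1(w - 2) = (3w + 12) + (w - 2) = 4w + 10
Result: (4w + 10)/[(w - 2)(w + 4)]


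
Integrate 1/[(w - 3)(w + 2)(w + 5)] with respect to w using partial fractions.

Cover-up: A = 1/40, B = -1/15, C = 1/24. Decomposition: (1/40)/(w - 3) - (1/15)/(w + 2) + (1/24)/(w + 5). Integrate each term: (1/40) ln|(w - 3)| - (1/15) ln|(w + 2)| + (1/24) ln|(w + 5)| + C


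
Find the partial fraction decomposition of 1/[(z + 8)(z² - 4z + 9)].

Cover-up at z = -8: α = 1/((-8)² - 4·(-8) + 9) = 1/105. Then β = -α = -1/105, γ = -α·(-4 - 8) = 4/35
Result: (1/105)/(z + 8) - ((1/105)z - 4/35)/(z² - 4z + 9)


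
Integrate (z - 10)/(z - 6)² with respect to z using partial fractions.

Decompose: α = 1, β = 1·6 - 10 = -4, so (z - 10)/(z - 6)² = 1/(z - 6) - 4/(z - 6)². Integrate: ∫ α/(z - 6) dz = ln|(z - 6)|; ∫ β/(z - 6)² dz = 4/(z - 6). Sum: ln|(z - 6)| + 4/(z - 6) + C


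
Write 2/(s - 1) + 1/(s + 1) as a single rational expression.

Common denominator (s - 1)(s + 1). Numerator: 2(s + 1) + 1(s - 1) = (2s + 2) + (s - 1) = 3s + 1
Result: (3s + 1)/[(s - 1)(s + 1)]


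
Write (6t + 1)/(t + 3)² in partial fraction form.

(6t + 1) = P(t + 3) + Q. At t = -3: Q = 6·(-3) + 1 = -17. Coeff of t: P = 6
Result: 6/(t + 3) - 17/(t + 3)²


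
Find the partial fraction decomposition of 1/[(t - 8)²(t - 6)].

Cover-up at t=6: R = 1/(6 - 8)² = 1/4. Cover-up at t=8: Q = 1/(8 - 6) = 1/2. Comparing t² coeff: P = -R = -1/4
Result: (-1/4)/(t - 8) + (1/2)/(t - 8)² + (1/4)/(t - 6)


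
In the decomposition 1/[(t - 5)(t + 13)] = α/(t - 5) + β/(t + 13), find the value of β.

Cover-up at t = -13: β = 1/(-13 - 5) = -1/18


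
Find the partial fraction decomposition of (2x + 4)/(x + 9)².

(2x + 4) = A(x + 9) + B. At x = -9: B = 2·(-9) + 4 = -14. Coeff of x: A = 2
Result: 2/(x + 9) - 14/(x + 9)²


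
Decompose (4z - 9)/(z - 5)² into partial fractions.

(4z - 9) = A(z - 5) + B. At z = 5: B = 4·5 - 9 = 11. Coeff of z: A = 4
Result: 4/(z - 5) + 11/(z - 5)²


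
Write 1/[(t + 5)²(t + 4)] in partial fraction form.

Cover-up at t=-4: γ = 1/(-4 + 5)² = 1. Cover-up at t=-5: β = 1/(-5 + 4) = -1. Comparing t² coeff: α = -γ = -1
Result: -1/(t + 5) - 1/(t + 5)² + 1/(t + 4)


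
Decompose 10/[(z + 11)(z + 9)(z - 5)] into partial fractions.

Using cover-up method: A = 5/16, B = -5/14, C = 5/112
Result: (5/16)/(z + 11) - (5/14)/(z + 9) + (5/112)/(z - 5)


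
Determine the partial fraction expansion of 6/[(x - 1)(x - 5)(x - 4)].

Using cover-up method: A = 1/2, B = 3/2, C = -2
Result: (1/2)/(x - 1) + (3/2)/(x - 5) - 2/(x - 4)


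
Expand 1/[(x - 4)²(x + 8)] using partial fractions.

Cover-up at x=-8: γ = 1/(-8 - 4)² = 1/144. Cover-up at x=4: β = 1/(4 + 8) = 1/12. Comparing x² coeff: α = -γ = -1/144
Result: (-1/144)/(x - 4) + (1/12)/(x - 4)² + (1/144)/(x + 8)


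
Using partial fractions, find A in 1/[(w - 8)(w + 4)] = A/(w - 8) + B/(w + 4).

Cover-up at w = 8: A = 1/(8 + 4) = 1/12


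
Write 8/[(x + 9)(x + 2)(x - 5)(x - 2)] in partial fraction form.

Using Heaviside cover-up: (-4/539)/(x + 9) + (2/49)/(x + 2) + (4/147)/(x - 5) - (2/33)/(x - 2)


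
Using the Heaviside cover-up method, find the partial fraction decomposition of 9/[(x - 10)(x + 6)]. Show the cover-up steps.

Cover (x - 10): set x=10, get P = 9/(10 + 6) = 9/16. Cover (x + 6): set x=-6, get Q = 9/(-6 - 10) = -9/16.
Result: (9/16)/(x - 10) - (9/16)/(x + 6)


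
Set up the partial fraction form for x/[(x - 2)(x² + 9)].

Linear + irreducible quadratic: A/(x - 2) + (Bx + C)/(x² + 9)


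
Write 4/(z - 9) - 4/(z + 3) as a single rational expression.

Common denominator (z - 9)(z + 3). Numerator: 4(z + 3) - 4(z - 9) = (4z + 12) - (4z - 36) = 48
Result: (48)/[(z - 9)(z + 3)]


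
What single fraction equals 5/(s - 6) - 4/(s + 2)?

Common denominator (s - 6)(s + 2). Numerator: 5(s + 2) - 4(s - 6) = (5s + 10) - (4s - 24) = s + 34
Result: (s + 34)/[(s - 6)(s + 2)]


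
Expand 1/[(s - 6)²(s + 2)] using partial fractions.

Cover-up at s=-2: C = 1/(-2 - 6)² = 1/64. Cover-up at s=6: B = 1/(6 + 2) = 1/8. Comparing s² coeff: A = -C = -1/64
Result: (-1/64)/(s - 6) + (1/8)/(s - 6)² + (1/64)/(s + 2)


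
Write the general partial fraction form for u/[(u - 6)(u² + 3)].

Linear + irreducible quadratic: α/(u - 6) + (βu + γ)/(u² + 3)


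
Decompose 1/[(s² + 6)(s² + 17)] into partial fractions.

Coefficient matching gives P = R = 0, Q = 1/(17-6) = 1/11, S = -Q = -1/11
Result: (1/11)/(s² + 6) - (1/11)/(s² + 17)


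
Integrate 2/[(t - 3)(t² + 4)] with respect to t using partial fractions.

Cover-up at t=3: α = 2/(3²+4) = 2/13. Coeff matching: β = -2/13, γ = -6/13. Decomposition: (2/13)/(t - 3) - ((2/13)t + 6/13)/(t² + 4). Integrate: linear → ln, quadratic → (1/2)ln + arctan: (2/13) ln|(t - 3)| - (1/13) ln(t² + 4) - (3/13) arctan(t/2) + C


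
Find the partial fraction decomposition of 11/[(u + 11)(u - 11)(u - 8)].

Using cover-up method: A = 1/38, B = 1/6, C = -11/57
Result: (1/38)/(u + 11) + (1/6)/(u - 11) - (11/57)/(u - 8)


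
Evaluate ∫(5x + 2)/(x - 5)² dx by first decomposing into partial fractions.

Decompose: α = 5, β = 5·5 + 2 = 27, so (5x + 2)/(x - 5)² = 5/(x - 5) + 27/(x - 5)². Integrate: ∫ α/(x - 5) dx = 5 ln|(x - 5)|; ∫ β/(x - 5)² dx = -27/(x - 5). Sum: 5 ln|(x - 5)| - 27/(x - 5) + C


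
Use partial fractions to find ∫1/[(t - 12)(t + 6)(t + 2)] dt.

Cover-up: A = 1/252, B = 1/72, C = -1/56. Decomposition: (1/252)/(t - 12) + (1/72)/(t + 6) - (1/56)/(t + 2). Integrate each term: (1/252) ln|(t - 12)| + (1/72) ln|(t + 6)| - (1/56) ln|(t + 2)| + C


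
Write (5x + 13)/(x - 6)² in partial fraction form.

(5x + 13) = P(x - 6) + Q. At x = 6: Q = 5·6 + 13 = 43. Coeff of x: P = 5
Result: 5/(x - 6) + 43/(x - 6)²


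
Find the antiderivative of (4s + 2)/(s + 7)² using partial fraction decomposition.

Decompose: A = 4, B = 4·(-7) + 2 = -26, so (4s + 2)/(s + 7)² = 4/(s + 7) - 26/(s + 7)². Integrate: ∫ A/(s + 7) ds = 4 ln|(s + 7)|; ∫ B/(s + 7)² ds = 26/(s + 7). Sum: 4 ln|(s + 7)| + 26/(s + 7) + C


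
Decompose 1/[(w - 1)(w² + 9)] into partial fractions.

Cover-up at w = 1: P = 1/(1² + 9) = 1/10. Then Q = -P = -1/10, R = -P·(0 + 1) = -1/10
Result: (1/10)/(w - 1) - ((1/10)w + 1/10)/(w² + 9)


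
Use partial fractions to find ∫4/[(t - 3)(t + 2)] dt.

Decompose: 4/[(t - 3)(t + 2)] = (4/5)/(t - 3) - (4/5)/(t + 2). Integrate each term: (4/5) ln|(t - 3)| - (4/5) ln|(t + 2)| + C


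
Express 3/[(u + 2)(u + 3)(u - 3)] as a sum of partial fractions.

Using cover-up method: P = -3/5, Q = 1/2, R = 1/10
Result: (-3/5)/(u + 2) + (1/2)/(u + 3) + (1/10)/(u - 3)


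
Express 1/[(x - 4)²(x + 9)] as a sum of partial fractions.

Cover-up at x=-9: R = 1/(-9 - 4)² = 1/169. Cover-up at x=4: Q = 1/(4 + 9) = 1/13. Comparing x² coeff: P = -R = -1/169
Result: (-1/169)/(x - 4) + (1/13)/(x - 4)² + (1/169)/(x + 9)


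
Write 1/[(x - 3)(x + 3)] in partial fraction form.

1/(x - 3)(x + 3) = P/(x - 3) + Q/(x + 3). P = 1/(3 + 3) = 1/6, Q = 1/(-3 - 3) = -1/6
Result: (1/6)/(x - 3) - (1/6)/(x + 3)


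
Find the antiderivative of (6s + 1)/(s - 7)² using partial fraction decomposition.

Decompose: α = 6, β = 6·7 + 1 = 43, so (6s + 1)/(s - 7)² = 6/(s - 7) + 43/(s - 7)². Integrate: ∫ α/(s - 7) ds = 6 ln|(s - 7)|; ∫ β/(s - 7)² ds = -43/(s - 7). Sum: 6 ln|(s - 7)| - 43/(s - 7) + C


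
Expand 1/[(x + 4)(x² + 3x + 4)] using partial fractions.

Cover-up at x = -4: P = 1/((-4)² + 3·(-4) + 4) = 1/8. Then Q = -P = -1/8, R = -P·(3 - 4) = 1/8
Result: (1/8)/(x + 4) - ((1/8)x - 1/8)/(x² + 3x + 4)


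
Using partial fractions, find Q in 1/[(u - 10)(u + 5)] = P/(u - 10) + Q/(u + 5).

Cover-up at u = -5: Q = 1/(-5 - 10) = -1/15


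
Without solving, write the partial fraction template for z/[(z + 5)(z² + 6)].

Linear + irreducible quadratic: P/(z + 5) + (Qz + R)/(z² + 6)


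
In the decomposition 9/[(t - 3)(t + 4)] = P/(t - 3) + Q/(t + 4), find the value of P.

Cover-up at t = 3: P = 9/(3 + 4) = 9/7


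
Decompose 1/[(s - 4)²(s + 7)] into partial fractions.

Cover-up at s=-7: C = 1/(-7 - 4)² = 1/121. Cover-up at s=4: B = 1/(4 + 7) = 1/11. Comparing s² coeff: A = -C = -1/121
Result: (-1/121)/(s - 4) + (1/11)/(s - 4)² + (1/121)/(s + 7)


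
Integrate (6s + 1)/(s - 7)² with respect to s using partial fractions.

Decompose: A = 6, B = 6·7 + 1 = 43, so (6s + 1)/(s - 7)² = 6/(s - 7) + 43/(s - 7)². Integrate: ∫ A/(s - 7) ds = 6 ln|(s - 7)|; ∫ B/(s - 7)² ds = -43/(s - 7). Sum: 6 ln|(s - 7)| - 43/(s - 7) + C


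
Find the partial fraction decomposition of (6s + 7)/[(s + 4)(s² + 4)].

At s=-4: α = (6·(-4) + 7)/((-4)² + 4) = -17/20. β = -α = 17/20, γ = 6 - (-4)·α = 13/5
Result: (-17/20)/(s + 4) + ((17/20)s + 13/5)/(s² + 4)


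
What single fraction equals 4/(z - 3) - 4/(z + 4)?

Common denominator (z - 3)(z + 4). Numerator: 4(z + 4) - 4(z - 3) = (4z + 16) - (4z - 12) = 28
Result: (28)/[(z - 3)(z + 4)]


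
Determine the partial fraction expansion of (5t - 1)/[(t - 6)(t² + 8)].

At t=6: A = (5·6 - 1)/(6² + 8) = 29/44. B = -A = -29/44, C = 5 - 6·A = 23/22
Result: (29/44)/(t - 6) - ((29/44)t - 23/22)/(t² + 8)


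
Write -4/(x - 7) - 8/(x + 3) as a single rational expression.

Common denominator (x - 7)(x + 3). Numerator: -4(x + 3) - 8(x - 7) = (-4x - 12) - (8x - 56) = -12x + 44
Result: (-12x + 44)/[(x - 7)(x + 3)]


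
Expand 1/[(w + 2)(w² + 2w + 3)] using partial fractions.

Cover-up at w = -2: A = 1/((-2)² + 2·(-2) + 3) = 1/3. Then B = -A = -1/3, C = -A·(2 - 2) = 0
Result: (1/3)/(w + 2) - ((1/3)w)/(w² + 2w + 3)


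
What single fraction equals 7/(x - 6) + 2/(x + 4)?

Common denominator (x - 6)(x + 4). Numerator: 7(x + 4) + 2(x - 6) = (7x + 28) + (2x - 12) = 9x + 16
Result: (9x + 16)/[(x - 6)(x + 4)]


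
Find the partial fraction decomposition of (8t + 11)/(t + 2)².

(8t + 11) = α(t + 2) + β. At t = -2: β = 8·(-2) + 11 = -5. Coeff of t: α = 8
Result: 8/(t + 2) - 5/(t + 2)²


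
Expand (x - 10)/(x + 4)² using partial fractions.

(x - 10) = α(x + 4) + β. At x = -4: β = 1·(-4) - 10 = -14. Coeff of x: α = 1
Result: 1/(x + 4) - 14/(x + 4)²


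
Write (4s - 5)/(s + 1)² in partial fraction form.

(4s - 5) = α(s + 1) + β. At s = -1: β = 4·(-1) - 5 = -9. Coeff of s: α = 4
Result: 4/(s + 1) - 9/(s + 1)²


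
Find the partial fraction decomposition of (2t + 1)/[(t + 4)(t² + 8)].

At t=-4: A = (2·(-4) + 1)/((-4)² + 8) = -7/24. B = -A = 7/24, C = 2 - (-4)·A = 5/6
Result: (-7/24)/(t + 4) + ((7/24)t + 5/6)/(t² + 8)


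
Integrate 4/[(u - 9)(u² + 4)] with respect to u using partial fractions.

Cover-up at u=9: P = 4/(9²+4) = 4/85. Coeff matching: Q = -4/85, R = -36/85. Decomposition: (4/85)/(u - 9) - ((4/85)u + 36/85)/(u² + 4). Integrate: linear → ln, quadratic → (1/2)ln + arctan: (4/85) ln|(u - 9)| - (2/85) ln(u² + 4) - (18/85) arctan(u/2) + C


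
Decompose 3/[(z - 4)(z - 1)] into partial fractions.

3/(z - 4)(z - 1) = α/(z - 4) + β/(z - 1). α = 3/(4 - 1) = 1, β = 3/(1 - 4) = -1
Result: 1/(z - 4) - 1/(z - 1)


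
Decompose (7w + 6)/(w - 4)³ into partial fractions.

(7w + 6) = A(w - 4)² + B(w - 4) + C. At w = 4: C = 7·4 + 6 = 34. Coefficients: A = 0, B = 7
Result: 7/(w - 4)² + 34/(w - 4)³


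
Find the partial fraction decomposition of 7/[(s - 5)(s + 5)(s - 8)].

Using cover-up method: P = -7/30, Q = 7/130, R = 7/39
Result: (-7/30)/(s - 5) + (7/130)/(s + 5) + (7/39)/(s - 8)


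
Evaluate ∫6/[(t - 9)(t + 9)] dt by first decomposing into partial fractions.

Decompose: 6/[(t - 9)(t + 9)] = (1/3)/(t - 9) - (1/3)/(t + 9). Integrate each term: (1/3) ln|(t - 9)| - (1/3) ln|(t + 9)| + C


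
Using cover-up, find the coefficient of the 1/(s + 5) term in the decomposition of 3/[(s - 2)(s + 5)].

Cover (s + 5), set s=-5: 3/((s - 2) at s=-5) = 3/(-7) = -3/7


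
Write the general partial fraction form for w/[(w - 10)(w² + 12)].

Linear + irreducible quadratic: α/(w - 10) + (βw + γ)/(w² + 12)


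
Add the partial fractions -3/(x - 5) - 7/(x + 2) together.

Common denominator (x - 5)(x + 2). Numerator: -3(x + 2) - 7(x - 5) = (-3x - 6) - (7x - 35) = -10x + 29
Result: (-10x + 29)/[(x - 5)(x + 2)]


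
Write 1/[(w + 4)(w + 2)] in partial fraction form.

1/(w + 4)(w + 2) = α/(w + 4) + β/(w + 2). α = 1/(-4 + 2) = -1/2, β = 1/(-2 + 4) = 1/2
Result: (-1/2)/(w + 4) + (1/2)/(w + 2)


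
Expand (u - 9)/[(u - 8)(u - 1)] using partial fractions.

At u=8: α = (1·8 - 9)/(8 - 1) = -1/7. At u=1: β = (1·1 - 9)/(1 - 8) = 8/7
Result: (-1/7)/(u - 8) + (8/7)/(u - 1)


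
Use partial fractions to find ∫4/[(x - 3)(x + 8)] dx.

Decompose: 4/[(x - 3)(x + 8)] = (4/11)/(x - 3) - (4/11)/(x + 8). Integrate each term: (4/11) ln|(x - 3)| - (4/11) ln|(x + 8)| + C


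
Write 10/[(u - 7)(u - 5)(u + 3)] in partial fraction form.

Using cover-up method: P = 1/2, Q = -5/8, R = 1/8
Result: (1/2)/(u - 7) - (5/8)/(u - 5) + (1/8)/(u + 3)


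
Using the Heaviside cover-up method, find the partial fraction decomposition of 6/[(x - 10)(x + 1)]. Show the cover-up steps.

Cover (x - 10): set x=10, get α = 6/(10 + 1) = 6/11. Cover (x + 1): set x=-1, get β = 6/(-1 - 10) = -6/11.
Result: (6/11)/(x - 10) - (6/11)/(x + 1)


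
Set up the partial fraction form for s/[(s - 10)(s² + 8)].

Linear + irreducible quadratic: P/(s - 10) + (Qs + R)/(s² + 8)


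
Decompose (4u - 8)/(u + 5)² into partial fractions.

(4u - 8) = P(u + 5) + Q. At u = -5: Q = 4·(-5) - 8 = -28. Coeff of u: P = 4
Result: 4/(u + 5) - 28/(u + 5)²


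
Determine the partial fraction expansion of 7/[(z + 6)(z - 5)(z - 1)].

Using cover-up method: P = 1/11, Q = 7/44, R = -1/4
Result: (1/11)/(z + 6) + (7/44)/(z - 5) - (1/4)/(z - 1)


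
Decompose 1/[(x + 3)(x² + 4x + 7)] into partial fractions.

Cover-up at x = -3: A = 1/((-3)² + 4·(-3) + 7) = 1/4. Then B = -A = -1/4, C = -A·(4 - 3) = -1/4
Result: (1/4)/(x + 3) - ((1/4)x + 1/4)/(x² + 4x + 7)


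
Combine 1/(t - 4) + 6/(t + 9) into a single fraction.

Common denominator (t - 4)(t + 9). Numerator: 1(t + 9) + 6(t - 4) = (t + 9) + (6t - 24) = 7t - 15
Result: (7t - 15)/[(t - 4)(t + 9)]


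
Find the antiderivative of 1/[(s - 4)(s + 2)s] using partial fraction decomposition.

Cover-up: α = 1/24, β = 1/12, γ = -1/8. Decomposition: (1/24)/(s - 4) + (1/12)/(s + 2) - (1/8)/s. Integrate each term: (1/24) ln|(s - 4)| + (1/12) ln|(s + 2)| - (1/8) ln|s| + C
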